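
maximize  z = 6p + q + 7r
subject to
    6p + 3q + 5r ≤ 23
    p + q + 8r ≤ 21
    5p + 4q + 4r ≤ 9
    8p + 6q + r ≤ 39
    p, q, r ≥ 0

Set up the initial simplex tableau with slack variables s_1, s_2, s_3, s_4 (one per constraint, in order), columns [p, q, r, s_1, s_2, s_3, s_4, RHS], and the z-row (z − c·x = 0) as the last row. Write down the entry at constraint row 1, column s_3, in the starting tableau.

0

Slack s_3 belongs to constraint 3; its column is the unit vector e_3, so the entry in row 1 is 0.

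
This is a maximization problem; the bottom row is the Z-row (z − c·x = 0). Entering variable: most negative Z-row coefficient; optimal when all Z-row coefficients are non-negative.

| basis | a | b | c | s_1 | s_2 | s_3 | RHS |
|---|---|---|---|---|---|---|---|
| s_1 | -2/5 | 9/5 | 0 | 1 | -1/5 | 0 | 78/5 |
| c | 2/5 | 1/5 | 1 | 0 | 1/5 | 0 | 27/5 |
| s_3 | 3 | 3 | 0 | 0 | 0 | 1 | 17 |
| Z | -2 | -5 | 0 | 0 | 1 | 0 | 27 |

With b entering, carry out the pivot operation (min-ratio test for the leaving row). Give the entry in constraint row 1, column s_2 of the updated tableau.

Ratio test on column b — row 1: (78/5)/(9/5) = 26/3; row 2: (27/5)/(1/5) = 27; row 3: 17/3 = 17/3. Minimum is 17/3 at row 3 (s_3 leaves); pivot element 3.
Divide row 3 by 3; eliminate column b from the other rows.
Row 1 update in column s_2: -1/5 − (9/5)·0 = -1/5.

-1/5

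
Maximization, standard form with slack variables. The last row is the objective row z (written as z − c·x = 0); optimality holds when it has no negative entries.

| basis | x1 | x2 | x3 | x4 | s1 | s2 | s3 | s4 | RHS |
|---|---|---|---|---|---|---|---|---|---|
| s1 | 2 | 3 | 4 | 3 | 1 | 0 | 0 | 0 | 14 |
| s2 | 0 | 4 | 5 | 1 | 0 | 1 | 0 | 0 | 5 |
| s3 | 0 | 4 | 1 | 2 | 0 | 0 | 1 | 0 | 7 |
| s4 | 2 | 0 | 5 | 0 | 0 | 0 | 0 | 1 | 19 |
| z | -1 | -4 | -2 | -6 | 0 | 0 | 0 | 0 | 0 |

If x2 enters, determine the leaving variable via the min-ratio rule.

Column x2 entries and ratios — s1: 14/3 = 14/3; s2: 5/4 = 5/4; s3: 7/4 = 7/4; s4: 0 ≤ 0, skip.
Smallest ratio is 5/4 in the row of s2, so s2 leaves.

s2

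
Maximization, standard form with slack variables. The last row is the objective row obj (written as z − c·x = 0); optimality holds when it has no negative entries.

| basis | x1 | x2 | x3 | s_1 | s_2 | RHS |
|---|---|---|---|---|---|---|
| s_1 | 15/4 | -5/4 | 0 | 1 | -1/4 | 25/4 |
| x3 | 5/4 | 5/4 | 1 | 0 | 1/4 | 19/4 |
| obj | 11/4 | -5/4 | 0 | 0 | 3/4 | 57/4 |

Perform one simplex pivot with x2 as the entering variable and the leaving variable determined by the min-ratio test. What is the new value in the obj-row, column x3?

1

Ratio test on column x2 — row 1: entry -5/4 ≤ 0; row 2: (19/4)/(5/4) = 19/5. Minimum is 19/5 at row 2 (x3 leaves); pivot element 5/4.
Divide row 2 by 5/4; eliminate column x2 from the other rows.
obj-row update in column x3: 0 − (-5/4)·(4/5) = 1.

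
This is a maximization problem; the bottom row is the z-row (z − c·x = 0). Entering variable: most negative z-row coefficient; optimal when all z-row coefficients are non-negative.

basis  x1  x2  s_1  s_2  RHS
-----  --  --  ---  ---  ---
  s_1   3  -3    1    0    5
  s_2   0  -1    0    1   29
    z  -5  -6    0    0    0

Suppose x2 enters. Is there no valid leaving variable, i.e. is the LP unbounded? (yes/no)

Every constraint-row entry in column x2 is ≤ 0, so increasing x2 is unbounded.

yes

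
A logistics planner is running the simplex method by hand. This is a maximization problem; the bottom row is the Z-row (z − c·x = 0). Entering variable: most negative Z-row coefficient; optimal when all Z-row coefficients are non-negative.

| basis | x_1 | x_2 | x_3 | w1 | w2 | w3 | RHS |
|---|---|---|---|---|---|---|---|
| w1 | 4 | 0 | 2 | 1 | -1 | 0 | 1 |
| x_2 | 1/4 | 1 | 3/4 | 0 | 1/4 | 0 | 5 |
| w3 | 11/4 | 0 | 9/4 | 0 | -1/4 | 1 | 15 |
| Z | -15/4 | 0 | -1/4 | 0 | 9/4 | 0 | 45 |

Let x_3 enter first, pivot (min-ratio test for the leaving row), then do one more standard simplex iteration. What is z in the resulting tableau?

735/16

Ratio test on column x_3 — row 1: 1/2 = 1/2; row 2: 5/(3/4) = 20/3; row 3: 15/(9/4) = 20/3. Minimum is 1/2 at row 1 (w1 leaves); pivot element 2.
Pivot on row 1; the Z-row RHS becomes 45 − (-1/4)·(1/2) = 361/8.
Next entering variable (most negative Z-row entry -13/4): x_1.
Ratio test on column x_1 — row 1: (1/2)/2 = 1/4; row 2: entry -5/4 ≤ 0; row 3: entry -7/4 ≤ 0. Minimum is 1/4 at row 1 (x_3 leaves); pivot element 2.
After the second pivot the Z-row RHS is 361/8 − (-13/4)·(1/4) = 735/16.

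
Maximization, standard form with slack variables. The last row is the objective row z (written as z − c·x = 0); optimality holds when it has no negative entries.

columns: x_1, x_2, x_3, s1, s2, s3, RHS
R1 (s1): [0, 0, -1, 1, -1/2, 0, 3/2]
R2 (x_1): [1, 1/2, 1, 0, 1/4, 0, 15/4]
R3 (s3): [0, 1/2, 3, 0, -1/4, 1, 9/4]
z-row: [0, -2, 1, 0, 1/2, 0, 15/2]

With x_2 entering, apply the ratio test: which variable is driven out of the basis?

s3

Column x_2 entries and ratios — s1: 0 ≤ 0, skip; x_1: (15/4)/(1/2) = 15/2; s3: (9/4)/(1/2) = 9/2.
Smallest ratio is 9/2 in the row of s3, so s3 leaves.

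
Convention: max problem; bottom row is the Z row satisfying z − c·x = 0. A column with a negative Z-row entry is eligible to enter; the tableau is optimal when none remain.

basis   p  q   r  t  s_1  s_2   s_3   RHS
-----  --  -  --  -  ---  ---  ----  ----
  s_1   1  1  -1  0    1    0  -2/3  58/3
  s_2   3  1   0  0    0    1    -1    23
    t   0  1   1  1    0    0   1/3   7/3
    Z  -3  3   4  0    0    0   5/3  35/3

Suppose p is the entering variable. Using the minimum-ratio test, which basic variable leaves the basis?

s_2

Column p entries and ratios — s_1: (58/3)/1 = 58/3; s_2: 23/3 = 23/3; t: 0 ≤ 0, skip.
Smallest ratio is 23/3 in the row of s_2, so s_2 leaves.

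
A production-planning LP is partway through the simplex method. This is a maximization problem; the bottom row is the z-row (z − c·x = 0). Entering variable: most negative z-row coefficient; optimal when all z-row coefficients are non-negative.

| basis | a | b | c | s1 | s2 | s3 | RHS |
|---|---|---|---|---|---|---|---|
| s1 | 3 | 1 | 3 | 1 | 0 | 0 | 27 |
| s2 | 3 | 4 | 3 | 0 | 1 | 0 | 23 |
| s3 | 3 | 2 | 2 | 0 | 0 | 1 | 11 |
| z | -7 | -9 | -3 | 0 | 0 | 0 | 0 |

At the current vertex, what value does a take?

0

a is not in the basis, so in the current basic feasible solution a = 0.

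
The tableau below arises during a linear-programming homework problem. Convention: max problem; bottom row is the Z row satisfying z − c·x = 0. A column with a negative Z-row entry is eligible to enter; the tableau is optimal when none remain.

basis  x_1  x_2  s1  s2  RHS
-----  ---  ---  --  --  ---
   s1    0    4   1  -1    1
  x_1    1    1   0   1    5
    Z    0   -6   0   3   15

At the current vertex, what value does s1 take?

s1 is basic (row 1); its value is the RHS of that row, 1.

1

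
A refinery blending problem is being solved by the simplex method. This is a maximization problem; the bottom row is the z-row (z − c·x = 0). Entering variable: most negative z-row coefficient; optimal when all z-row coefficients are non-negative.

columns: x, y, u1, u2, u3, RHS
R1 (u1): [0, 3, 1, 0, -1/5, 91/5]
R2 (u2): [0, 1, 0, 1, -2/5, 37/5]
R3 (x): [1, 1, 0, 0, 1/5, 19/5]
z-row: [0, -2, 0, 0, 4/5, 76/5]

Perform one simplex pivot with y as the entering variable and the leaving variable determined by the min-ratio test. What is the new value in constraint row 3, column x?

1

Ratio test on column y — row 1: (91/5)/3 = 91/15; row 2: (37/5)/1 = 37/5; row 3: (19/5)/1 = 19/5. Minimum is 19/5 at row 3 (x leaves); pivot element 1.
Divide row 3 by 1; eliminate column y from the other rows.
In the new row 3, the x entry is the old entry divided by the pivot: 1/1 = 1.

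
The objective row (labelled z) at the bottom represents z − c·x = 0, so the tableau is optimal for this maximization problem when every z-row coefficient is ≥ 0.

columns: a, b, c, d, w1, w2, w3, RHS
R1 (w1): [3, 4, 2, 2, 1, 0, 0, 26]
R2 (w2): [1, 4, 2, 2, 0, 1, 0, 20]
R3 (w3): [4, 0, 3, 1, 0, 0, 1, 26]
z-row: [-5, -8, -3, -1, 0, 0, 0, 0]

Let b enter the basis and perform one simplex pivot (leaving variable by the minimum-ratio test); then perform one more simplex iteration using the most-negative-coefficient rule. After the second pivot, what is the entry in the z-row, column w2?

1/2

Ratio test on column b — row 1: 26/4 = 13/2; row 2: 20/4 = 5; row 3: entry 0 ≤ 0. Minimum is 5 at row 2 (w2 leaves); pivot element 4.
Divide row 2 by 4; eliminate column b from the other rows.
Second iteration: most negative z-row entry is -3 in column a, so a enters.
Ratio test on column a — row 1: 6/2 = 3; row 2: 5/(1/4) = 20; row 3: 26/4 = 13/2. Minimum is 3 at row 1 (w1 leaves); pivot element 2.
Divide row 1 by 2; eliminate column a from the other rows.
After both pivots, the entry at the z-row, column w2 is 1/2.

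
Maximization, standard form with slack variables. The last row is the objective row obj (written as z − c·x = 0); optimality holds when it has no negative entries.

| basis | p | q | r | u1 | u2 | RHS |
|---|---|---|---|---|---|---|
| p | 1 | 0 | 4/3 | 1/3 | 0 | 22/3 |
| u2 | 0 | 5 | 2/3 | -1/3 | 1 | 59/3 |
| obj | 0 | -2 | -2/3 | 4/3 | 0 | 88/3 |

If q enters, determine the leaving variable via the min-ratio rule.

Column q entries and ratios — p: 0 ≤ 0, skip; u2: (59/3)/5 = 59/15.
Smallest ratio is 59/15 in the row of u2, so u2 leaves.

u2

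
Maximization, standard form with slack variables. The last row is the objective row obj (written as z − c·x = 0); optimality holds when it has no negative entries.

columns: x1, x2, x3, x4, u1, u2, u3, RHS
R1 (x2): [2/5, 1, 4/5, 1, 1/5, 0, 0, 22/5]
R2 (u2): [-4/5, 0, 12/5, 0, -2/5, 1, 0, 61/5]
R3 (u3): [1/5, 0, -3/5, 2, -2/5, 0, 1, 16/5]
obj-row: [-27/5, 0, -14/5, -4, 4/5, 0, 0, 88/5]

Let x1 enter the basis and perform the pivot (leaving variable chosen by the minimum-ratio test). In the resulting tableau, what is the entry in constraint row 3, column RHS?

Ratio test on column x1 — row 1: (22/5)/(2/5) = 11; row 2: entry -4/5 ≤ 0; row 3: (16/5)/(1/5) = 16. Minimum is 11 at row 1 (x2 leaves); pivot element 2/5.
Divide row 1 by 2/5; eliminate column x1 from the other rows.
Row 3 update in column RHS: 16/5 − (1/5)·11 = 1.

1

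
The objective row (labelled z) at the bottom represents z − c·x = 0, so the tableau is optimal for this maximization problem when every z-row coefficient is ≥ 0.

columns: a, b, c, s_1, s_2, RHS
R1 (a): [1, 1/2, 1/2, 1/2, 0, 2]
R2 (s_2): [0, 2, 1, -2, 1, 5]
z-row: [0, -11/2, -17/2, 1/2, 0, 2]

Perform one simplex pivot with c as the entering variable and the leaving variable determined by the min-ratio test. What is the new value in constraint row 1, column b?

Ratio test on column c — row 1: 2/(1/2) = 4; row 2: 5/1 = 5. Minimum is 4 at row 1 (a leaves); pivot element 1/2.
Divide row 1 by 1/2; eliminate column c from the other rows.
In the new row 1, the b entry is the old entry divided by the pivot: (1/2)/(1/2) = 1.

1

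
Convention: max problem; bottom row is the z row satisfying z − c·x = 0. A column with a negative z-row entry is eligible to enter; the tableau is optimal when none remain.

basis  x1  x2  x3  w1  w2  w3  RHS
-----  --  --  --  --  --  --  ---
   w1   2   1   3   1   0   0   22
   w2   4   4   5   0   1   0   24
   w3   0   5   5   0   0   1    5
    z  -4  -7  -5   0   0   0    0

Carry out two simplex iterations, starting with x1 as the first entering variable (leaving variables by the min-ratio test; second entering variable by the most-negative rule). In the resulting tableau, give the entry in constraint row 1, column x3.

3/2

Ratio test on column x1 — row 1: 22/2 = 11; row 2: 24/4 = 6; row 3: entry 0 ≤ 0. Minimum is 6 at row 2 (w2 leaves); pivot element 4.
Divide row 2 by 4; eliminate column x1 from the other rows.
Second iteration: most negative z-row entry is -3 in column x2, so x2 enters.
Ratio test on column x2 — row 1: entry -1 ≤ 0; row 2: 6/1 = 6; row 3: 5/5 = 1. Minimum is 1 at row 3 (w3 leaves); pivot element 5.
Divide row 3 by 5; eliminate column x2 from the other rows.
After both pivots, the entry at constraint row 1, column x3 is 3/2.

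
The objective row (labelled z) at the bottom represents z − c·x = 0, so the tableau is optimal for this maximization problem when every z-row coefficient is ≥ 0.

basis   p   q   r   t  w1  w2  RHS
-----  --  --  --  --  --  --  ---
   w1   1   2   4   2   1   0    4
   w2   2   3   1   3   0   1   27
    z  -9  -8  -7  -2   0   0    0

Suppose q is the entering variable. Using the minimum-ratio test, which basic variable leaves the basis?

Column q entries and ratios — w1: 4/2 = 2; w2: 27/3 = 9.
Smallest ratio is 2 in the row of w1, so w1 leaves.

w1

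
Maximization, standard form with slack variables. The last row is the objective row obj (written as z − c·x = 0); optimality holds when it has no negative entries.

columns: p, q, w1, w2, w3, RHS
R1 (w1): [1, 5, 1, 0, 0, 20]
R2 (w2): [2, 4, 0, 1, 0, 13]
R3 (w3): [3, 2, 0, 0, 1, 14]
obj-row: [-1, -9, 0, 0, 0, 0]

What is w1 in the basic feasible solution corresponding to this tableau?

20

w1 is basic (row 1); its value is the RHS of that row, 20.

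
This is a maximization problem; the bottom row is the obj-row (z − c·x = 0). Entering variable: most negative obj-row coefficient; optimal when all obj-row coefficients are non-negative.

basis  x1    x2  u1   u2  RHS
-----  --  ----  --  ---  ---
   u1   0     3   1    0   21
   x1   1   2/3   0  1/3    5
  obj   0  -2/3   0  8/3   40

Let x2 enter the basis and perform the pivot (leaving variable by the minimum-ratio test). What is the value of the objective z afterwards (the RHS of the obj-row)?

134/3

Ratio test on column x2 — row 1: 21/3 = 7; row 2: 5/(2/3) = 15/2. Minimum is 7 at row 1 (u1 leaves); pivot element 3.
Pivot on row 1; the obj-row RHS becomes 40 − (-2/3)·7 = 134/3.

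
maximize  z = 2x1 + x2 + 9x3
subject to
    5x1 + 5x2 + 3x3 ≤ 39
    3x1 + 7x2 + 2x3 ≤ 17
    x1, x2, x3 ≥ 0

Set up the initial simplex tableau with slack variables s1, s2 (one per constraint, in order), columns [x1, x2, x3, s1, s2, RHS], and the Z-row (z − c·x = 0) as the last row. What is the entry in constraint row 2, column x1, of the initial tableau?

3

Constraint 2 has coefficient 3 on x1.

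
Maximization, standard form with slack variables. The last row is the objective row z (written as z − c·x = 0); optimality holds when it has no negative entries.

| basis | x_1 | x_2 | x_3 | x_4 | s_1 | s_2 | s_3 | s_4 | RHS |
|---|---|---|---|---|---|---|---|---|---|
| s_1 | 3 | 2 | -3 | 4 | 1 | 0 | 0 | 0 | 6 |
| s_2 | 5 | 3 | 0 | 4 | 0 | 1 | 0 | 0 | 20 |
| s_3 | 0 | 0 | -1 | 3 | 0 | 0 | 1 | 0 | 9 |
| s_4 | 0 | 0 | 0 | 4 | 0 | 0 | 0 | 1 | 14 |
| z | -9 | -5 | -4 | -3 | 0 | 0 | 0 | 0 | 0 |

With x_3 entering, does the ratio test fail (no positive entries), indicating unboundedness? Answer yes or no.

Every constraint-row entry in column x_3 is ≤ 0, so increasing x_3 is unbounded.

yes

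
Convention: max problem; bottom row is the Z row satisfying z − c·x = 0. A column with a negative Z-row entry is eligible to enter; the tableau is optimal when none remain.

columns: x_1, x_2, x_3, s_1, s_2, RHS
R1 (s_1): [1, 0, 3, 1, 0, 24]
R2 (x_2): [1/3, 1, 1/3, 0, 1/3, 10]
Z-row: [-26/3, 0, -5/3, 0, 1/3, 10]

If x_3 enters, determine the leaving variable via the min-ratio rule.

Column x_3 entries and ratios — s_1: 24/3 = 8; x_2: 10/(1/3) = 30.
Smallest ratio is 8 in the row of s_1, so s_1 leaves.

s_1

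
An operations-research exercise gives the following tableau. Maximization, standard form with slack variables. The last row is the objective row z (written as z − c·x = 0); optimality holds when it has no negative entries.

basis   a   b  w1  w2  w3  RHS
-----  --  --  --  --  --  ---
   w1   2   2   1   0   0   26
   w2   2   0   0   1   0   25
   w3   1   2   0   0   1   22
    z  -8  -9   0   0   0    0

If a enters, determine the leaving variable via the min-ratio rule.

Column a entries and ratios — w1: 26/2 = 13; w2: 25/2 = 25/2; w3: 22/1 = 22.
Smallest ratio is 25/2 in the row of w2, so w2 leaves.

w2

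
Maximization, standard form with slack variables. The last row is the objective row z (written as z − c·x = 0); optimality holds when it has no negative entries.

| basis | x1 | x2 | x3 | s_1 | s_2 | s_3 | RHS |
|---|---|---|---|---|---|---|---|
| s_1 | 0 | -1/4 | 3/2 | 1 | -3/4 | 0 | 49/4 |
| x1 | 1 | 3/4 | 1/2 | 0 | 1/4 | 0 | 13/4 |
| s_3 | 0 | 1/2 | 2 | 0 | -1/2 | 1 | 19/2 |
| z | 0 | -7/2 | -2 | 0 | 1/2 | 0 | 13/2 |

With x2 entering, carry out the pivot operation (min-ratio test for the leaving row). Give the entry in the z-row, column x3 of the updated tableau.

Ratio test on column x2 — row 1: entry -1/4 ≤ 0; row 2: (13/4)/(3/4) = 13/3; row 3: (19/2)/(1/2) = 19. Minimum is 13/3 at row 2 (x1 leaves); pivot element 3/4.
Divide row 2 by 3/4; eliminate column x2 from the other rows.
z-row update in column x3: -2 − (-7/2)·(2/3) = 1/3.

1/3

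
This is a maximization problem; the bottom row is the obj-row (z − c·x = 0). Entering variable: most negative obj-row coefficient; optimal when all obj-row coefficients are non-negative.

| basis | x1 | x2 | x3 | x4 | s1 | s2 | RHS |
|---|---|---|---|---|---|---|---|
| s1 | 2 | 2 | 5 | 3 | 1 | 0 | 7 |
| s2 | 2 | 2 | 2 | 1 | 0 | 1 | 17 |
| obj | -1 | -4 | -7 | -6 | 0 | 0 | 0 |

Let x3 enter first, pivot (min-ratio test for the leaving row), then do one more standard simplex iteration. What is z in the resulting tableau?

Ratio test on column x3 — row 1: 7/5 = 7/5; row 2: 17/2 = 17/2. Minimum is 7/5 at row 1 (s1 leaves); pivot element 5.
Pivot on row 1; the obj-row RHS becomes 0 − (-7)·(7/5) = 49/5.
Next entering variable (most negative obj-row entry -9/5): x4.
Ratio test on column x4 — row 1: (7/5)/(3/5) = 7/3; row 2: entry -1/5 ≤ 0. Minimum is 7/3 at row 1 (x3 leaves); pivot element 3/5.
After the second pivot the obj-row RHS is 49/5 − (-9/5)·(7/3) = 14.

14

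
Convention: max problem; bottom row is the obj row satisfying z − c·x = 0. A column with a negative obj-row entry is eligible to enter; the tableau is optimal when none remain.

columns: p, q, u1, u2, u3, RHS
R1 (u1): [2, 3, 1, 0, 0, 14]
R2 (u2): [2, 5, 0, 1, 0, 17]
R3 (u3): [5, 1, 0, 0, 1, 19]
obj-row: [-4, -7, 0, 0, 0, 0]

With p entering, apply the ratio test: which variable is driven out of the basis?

u3

Column p entries and ratios — u1: 14/2 = 7; u2: 17/2 = 17/2; u3: 19/5 = 19/5.
Smallest ratio is 19/5 in the row of u3, so u3 leaves.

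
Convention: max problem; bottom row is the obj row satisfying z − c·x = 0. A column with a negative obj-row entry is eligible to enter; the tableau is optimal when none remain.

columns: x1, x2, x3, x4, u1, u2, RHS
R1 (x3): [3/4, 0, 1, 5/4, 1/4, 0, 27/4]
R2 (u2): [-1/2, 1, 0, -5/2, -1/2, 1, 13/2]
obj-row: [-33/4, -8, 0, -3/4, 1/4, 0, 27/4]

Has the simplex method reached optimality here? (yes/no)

no

The obj-row has a negative entry -33/4 in column x1, so it is not optimal.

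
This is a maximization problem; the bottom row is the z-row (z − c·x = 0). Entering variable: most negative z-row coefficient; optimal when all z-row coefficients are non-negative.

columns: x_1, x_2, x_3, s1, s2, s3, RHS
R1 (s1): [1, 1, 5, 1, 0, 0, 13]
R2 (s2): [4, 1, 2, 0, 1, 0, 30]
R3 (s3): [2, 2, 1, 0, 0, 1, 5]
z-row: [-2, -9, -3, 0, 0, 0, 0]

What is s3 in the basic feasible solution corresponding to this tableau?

5

s3 is basic (row 3); its value is the RHS of that row, 5.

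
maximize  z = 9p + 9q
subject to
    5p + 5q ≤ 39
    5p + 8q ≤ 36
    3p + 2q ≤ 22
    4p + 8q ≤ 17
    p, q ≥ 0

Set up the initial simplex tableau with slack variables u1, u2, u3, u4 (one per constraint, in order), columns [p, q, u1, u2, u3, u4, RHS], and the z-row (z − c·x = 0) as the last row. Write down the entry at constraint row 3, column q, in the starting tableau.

Constraint 3 has coefficient 2 on q.

2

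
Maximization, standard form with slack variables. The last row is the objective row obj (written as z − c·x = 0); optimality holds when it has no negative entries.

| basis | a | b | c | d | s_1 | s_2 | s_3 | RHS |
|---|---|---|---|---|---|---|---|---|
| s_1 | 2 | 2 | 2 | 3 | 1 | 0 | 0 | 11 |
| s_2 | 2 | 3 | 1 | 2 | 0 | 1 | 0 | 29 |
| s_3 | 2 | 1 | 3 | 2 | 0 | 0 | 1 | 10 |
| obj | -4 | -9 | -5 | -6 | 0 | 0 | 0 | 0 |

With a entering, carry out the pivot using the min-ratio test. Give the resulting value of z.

20

Ratio test on column a — row 1: 11/2 = 11/2; row 2: 29/2 = 29/2; row 3: 10/2 = 5. Minimum is 5 at row 3 (s_3 leaves); pivot element 2.
Pivot on row 3; the obj-row RHS becomes 0 − (-4)·5 = 20.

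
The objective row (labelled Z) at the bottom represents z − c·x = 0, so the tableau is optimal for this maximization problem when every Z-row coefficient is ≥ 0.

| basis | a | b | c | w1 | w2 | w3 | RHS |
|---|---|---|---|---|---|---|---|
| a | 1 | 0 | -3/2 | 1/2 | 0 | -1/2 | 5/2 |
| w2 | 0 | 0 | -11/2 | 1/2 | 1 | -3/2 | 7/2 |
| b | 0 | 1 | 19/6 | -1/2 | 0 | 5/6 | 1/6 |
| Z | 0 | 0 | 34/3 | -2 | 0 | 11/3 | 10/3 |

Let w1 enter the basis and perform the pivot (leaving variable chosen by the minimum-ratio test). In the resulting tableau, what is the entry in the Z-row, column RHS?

Ratio test on column w1 — row 1: (5/2)/(1/2) = 5; row 2: (7/2)/(1/2) = 7; row 3: entry -1/2 ≤ 0. Minimum is 5 at row 1 (a leaves); pivot element 1/2.
Divide row 1 by 1/2; eliminate column w1 from the other rows.
Z-row update in column RHS: 10/3 − (-2)·5 = 40/3.

40/3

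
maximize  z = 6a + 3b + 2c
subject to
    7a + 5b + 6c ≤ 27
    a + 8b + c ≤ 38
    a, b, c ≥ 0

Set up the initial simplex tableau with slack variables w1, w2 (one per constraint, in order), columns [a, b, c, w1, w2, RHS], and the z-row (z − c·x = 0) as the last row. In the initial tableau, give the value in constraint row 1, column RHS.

The RHS of constraint 1 is b_1 = 27.

27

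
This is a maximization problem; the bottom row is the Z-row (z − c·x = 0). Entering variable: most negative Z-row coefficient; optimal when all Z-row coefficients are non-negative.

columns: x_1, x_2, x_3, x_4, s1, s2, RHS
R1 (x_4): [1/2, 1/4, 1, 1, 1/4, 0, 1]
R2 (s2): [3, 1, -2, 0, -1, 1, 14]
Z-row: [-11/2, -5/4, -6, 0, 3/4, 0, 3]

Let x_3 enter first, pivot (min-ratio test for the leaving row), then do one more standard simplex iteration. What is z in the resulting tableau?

Ratio test on column x_3 — row 1: 1/1 = 1; row 2: entry -2 ≤ 0. Minimum is 1 at row 1 (x_4 leaves); pivot element 1.
Pivot on row 1; the Z-row RHS becomes 3 − (-6)·1 = 9.
Next entering variable (most negative Z-row entry -5/2): x_1.
Ratio test on column x_1 — row 1: 1/(1/2) = 2; row 2: 16/4 = 4. Minimum is 2 at row 1 (x_3 leaves); pivot element 1/2.
After the second pivot the Z-row RHS is 9 − (-5/2)·2 = 14.

14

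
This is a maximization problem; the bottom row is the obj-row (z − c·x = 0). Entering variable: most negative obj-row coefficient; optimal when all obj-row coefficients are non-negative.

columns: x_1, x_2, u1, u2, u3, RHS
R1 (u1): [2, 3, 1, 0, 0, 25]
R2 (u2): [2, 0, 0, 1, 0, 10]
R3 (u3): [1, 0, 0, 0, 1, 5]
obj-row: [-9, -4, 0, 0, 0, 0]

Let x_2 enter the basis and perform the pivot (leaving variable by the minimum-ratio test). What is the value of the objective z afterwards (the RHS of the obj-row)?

Ratio test on column x_2 — row 1: 25/3 = 25/3; row 2: entry 0 ≤ 0; row 3: entry 0 ≤ 0. Minimum is 25/3 at row 1 (u1 leaves); pivot element 3.
Pivot on row 1; the obj-row RHS becomes 0 − (-4)·(25/3) = 100/3.

100/3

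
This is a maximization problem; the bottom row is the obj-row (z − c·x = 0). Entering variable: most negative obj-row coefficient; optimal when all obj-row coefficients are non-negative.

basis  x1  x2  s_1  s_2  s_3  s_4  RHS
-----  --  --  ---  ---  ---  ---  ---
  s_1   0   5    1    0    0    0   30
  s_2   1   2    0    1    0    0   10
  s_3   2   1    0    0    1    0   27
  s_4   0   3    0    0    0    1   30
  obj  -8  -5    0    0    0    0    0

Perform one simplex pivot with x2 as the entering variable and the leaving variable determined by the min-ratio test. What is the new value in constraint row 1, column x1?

-5/2

Ratio test on column x2 — row 1: 30/5 = 6; row 2: 10/2 = 5; row 3: 27/1 = 27; row 4: 30/3 = 10. Minimum is 5 at row 2 (s_2 leaves); pivot element 2.
Divide row 2 by 2; eliminate column x2 from the other rows.
Row 1 update in column x1: 0 − 5·(1/2) = -5/2.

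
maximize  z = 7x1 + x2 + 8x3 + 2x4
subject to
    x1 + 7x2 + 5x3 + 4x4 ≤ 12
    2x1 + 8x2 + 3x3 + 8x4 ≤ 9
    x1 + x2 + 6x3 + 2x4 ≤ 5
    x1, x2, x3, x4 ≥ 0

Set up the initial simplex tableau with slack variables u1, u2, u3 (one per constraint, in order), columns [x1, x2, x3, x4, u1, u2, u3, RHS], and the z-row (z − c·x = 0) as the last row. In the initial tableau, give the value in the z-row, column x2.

The z-row carries the negated objective coefficients: the x2 entry is -1.

-1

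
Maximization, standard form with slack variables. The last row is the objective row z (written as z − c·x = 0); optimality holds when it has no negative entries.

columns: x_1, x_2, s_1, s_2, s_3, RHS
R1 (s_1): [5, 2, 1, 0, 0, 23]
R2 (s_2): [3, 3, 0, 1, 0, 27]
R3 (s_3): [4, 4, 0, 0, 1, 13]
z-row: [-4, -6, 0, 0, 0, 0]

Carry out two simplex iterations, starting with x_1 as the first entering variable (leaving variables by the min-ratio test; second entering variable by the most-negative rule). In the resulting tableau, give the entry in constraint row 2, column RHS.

Ratio test on column x_1 — row 1: 23/5 = 23/5; row 2: 27/3 = 9; row 3: 13/4 = 13/4. Minimum is 13/4 at row 3 (s_3 leaves); pivot element 4.
Divide row 3 by 4; eliminate column x_1 from the other rows.
Second iteration: most negative z-row entry is -2 in column x_2, so x_2 enters.
Ratio test on column x_2 — row 1: entry -3 ≤ 0; row 2: entry 0 ≤ 0; row 3: (13/4)/1 = 13/4. Minimum is 13/4 at row 3 (x_1 leaves); pivot element 1.
Divide row 3 by 1; eliminate column x_2 from the other rows.
After both pivots, the entry at constraint row 2, column RHS is 69/4.

69/4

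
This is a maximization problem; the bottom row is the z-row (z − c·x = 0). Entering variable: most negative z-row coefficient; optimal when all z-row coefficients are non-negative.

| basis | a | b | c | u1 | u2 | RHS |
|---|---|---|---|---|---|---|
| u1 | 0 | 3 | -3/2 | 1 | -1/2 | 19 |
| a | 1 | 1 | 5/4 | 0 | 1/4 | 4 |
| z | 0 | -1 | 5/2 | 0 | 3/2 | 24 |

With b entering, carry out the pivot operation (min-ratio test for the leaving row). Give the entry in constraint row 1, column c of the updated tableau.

-21/4

Ratio test on column b — row 1: 19/3 = 19/3; row 2: 4/1 = 4. Minimum is 4 at row 2 (a leaves); pivot element 1.
Divide row 2 by 1; eliminate column b from the other rows.
Row 1 update in column c: -3/2 − 3·(5/4) = -21/4.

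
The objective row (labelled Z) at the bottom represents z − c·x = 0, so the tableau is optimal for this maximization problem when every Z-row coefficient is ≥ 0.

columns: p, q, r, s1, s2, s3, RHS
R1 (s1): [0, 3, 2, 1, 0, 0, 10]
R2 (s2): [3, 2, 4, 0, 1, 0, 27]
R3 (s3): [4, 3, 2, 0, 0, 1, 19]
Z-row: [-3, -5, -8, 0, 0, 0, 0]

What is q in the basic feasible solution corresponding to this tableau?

0

q is not in the basis, so in the current basic feasible solution q = 0.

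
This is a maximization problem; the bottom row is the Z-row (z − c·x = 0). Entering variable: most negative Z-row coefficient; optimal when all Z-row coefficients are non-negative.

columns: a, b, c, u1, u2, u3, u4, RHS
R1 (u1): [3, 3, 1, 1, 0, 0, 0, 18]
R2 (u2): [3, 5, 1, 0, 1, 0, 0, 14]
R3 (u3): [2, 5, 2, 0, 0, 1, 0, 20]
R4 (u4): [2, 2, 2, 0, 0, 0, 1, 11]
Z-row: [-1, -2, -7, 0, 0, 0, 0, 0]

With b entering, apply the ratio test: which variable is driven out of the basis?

Column b entries and ratios — u1: 18/3 = 6; u2: 14/5 = 14/5; u3: 20/5 = 4; u4: 11/2 = 11/2.
Smallest ratio is 14/5 in the row of u2, so u2 leaves.

u2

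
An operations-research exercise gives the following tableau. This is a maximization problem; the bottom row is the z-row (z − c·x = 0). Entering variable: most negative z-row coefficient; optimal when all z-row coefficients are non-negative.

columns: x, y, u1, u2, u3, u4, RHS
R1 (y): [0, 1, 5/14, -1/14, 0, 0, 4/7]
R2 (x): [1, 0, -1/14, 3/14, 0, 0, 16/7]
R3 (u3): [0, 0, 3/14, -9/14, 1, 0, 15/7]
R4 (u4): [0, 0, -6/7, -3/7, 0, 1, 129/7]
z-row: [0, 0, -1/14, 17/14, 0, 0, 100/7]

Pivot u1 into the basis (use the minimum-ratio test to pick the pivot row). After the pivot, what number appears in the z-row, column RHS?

Ratio test on column u1 — row 1: (4/7)/(5/14) = 8/5; row 2: entry -1/14 ≤ 0; row 3: (15/7)/(3/14) = 10; row 4: entry -6/7 ≤ 0. Minimum is 8/5 at row 1 (y leaves); pivot element 5/14.
Divide row 1 by 5/14; eliminate column u1 from the other rows.
z-row update in column RHS: 100/7 − (-1/14)·(8/5) = 72/5.

72/5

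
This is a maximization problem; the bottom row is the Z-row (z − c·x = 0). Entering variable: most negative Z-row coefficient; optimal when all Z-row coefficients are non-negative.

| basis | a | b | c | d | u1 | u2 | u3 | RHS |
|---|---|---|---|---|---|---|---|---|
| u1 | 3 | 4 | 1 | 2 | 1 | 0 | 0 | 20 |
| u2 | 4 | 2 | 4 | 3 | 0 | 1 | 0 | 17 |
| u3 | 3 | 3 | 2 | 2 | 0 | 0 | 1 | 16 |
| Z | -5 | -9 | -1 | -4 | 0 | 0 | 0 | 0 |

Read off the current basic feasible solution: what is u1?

u1 is basic (row 1); its value is the RHS of that row, 20.

20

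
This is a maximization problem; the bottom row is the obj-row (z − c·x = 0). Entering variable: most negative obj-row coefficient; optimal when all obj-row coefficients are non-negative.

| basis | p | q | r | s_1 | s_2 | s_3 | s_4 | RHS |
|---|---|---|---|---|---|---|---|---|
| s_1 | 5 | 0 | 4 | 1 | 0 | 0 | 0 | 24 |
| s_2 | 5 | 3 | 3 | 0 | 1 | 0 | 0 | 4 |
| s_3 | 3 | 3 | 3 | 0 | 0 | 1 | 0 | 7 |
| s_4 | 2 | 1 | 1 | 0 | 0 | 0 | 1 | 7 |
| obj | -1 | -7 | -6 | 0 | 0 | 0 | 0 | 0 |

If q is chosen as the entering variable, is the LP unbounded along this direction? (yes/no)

no

Column q has positive entries in row(s) 2, 3, 4, so the ratio test bounds it — not unbounded.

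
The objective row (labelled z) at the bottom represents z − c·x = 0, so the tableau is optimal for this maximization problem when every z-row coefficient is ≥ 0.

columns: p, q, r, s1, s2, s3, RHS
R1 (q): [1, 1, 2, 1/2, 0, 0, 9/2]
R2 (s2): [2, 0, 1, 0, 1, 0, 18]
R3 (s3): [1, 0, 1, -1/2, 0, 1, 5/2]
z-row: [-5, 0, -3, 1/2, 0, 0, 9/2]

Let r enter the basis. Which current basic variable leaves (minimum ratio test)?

q

Column r entries and ratios — q: (9/2)/2 = 9/4; s2: 18/1 = 18; s3: (5/2)/1 = 5/2.
Smallest ratio is 9/4 in the row of q, so q leaves.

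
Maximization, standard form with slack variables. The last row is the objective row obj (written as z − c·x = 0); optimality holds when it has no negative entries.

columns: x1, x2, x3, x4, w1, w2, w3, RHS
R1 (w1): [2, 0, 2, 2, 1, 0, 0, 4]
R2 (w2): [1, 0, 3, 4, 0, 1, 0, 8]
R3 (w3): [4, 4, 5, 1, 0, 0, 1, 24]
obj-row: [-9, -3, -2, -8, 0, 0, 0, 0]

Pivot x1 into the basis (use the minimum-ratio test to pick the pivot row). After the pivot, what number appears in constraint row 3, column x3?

Ratio test on column x1 — row 1: 4/2 = 2; row 2: 8/1 = 8; row 3: 24/4 = 6. Minimum is 2 at row 1 (w1 leaves); pivot element 2.
Divide row 1 by 2; eliminate column x1 from the other rows.
Row 3 update in column x3: 5 − 4·1 = 1.

1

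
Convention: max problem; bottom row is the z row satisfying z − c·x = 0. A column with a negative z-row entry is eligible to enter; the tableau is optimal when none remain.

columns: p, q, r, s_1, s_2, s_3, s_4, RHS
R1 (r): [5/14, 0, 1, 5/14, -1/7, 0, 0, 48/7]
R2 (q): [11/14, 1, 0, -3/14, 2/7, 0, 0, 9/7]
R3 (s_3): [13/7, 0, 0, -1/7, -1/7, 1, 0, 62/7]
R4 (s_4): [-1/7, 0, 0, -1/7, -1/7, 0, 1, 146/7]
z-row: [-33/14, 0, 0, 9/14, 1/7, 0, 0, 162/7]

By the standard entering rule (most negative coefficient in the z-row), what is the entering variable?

p

Negative z-row entries: p: -33/14.
The most negative is -33/14 in column p, so p enters.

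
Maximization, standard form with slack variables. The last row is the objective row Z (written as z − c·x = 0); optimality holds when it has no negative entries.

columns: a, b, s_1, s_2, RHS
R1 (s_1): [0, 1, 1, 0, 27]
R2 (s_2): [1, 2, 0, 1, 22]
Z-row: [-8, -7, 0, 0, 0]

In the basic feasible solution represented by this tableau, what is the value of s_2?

s_2 is basic (row 2); its value is the RHS of that row, 22.

22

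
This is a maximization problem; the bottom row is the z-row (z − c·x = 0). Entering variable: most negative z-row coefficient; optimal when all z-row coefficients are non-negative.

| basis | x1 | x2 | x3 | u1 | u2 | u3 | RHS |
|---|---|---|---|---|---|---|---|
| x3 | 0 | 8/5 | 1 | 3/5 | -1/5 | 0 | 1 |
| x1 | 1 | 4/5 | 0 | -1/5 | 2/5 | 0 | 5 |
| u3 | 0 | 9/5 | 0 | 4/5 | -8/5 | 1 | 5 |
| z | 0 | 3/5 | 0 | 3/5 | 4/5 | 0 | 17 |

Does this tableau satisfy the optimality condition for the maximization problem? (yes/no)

yes

Every z-row coefficient is ≥ 0, so the tableau is optimal.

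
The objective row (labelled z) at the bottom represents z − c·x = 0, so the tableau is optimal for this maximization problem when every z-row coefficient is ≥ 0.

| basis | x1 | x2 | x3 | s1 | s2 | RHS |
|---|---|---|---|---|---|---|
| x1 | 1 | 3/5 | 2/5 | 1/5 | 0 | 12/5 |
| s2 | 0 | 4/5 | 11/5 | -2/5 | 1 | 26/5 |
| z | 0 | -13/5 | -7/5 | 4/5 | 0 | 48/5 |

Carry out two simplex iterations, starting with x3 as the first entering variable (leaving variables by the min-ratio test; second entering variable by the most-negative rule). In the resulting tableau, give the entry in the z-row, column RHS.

98/5

Ratio test on column x3 — row 1: (12/5)/(2/5) = 6; row 2: (26/5)/(11/5) = 26/11. Minimum is 26/11 at row 2 (s2 leaves); pivot element 11/5.
Divide row 2 by 11/5; eliminate column x3 from the other rows.
Second iteration: most negative z-row entry is -23/11 in column x2, so x2 enters.
Ratio test on column x2 — row 1: (16/11)/(5/11) = 16/5; row 2: (26/11)/(4/11) = 13/2. Minimum is 16/5 at row 1 (x1 leaves); pivot element 5/11.
Divide row 1 by 5/11; eliminate column x2 from the other rows.
After both pivots, the entry at the z-row, column RHS is 98/5.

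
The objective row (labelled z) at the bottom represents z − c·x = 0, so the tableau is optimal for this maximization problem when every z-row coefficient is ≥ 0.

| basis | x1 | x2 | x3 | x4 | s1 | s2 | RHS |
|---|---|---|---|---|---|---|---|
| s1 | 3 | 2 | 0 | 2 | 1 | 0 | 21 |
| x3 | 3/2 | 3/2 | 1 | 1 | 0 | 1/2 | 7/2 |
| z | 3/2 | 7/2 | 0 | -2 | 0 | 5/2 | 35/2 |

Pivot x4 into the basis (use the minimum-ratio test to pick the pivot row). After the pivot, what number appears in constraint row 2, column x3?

1

Ratio test on column x4 — row 1: 21/2 = 21/2; row 2: (7/2)/1 = 7/2. Minimum is 7/2 at row 2 (x3 leaves); pivot element 1.
Divide row 2 by 1; eliminate column x4 from the other rows.
In the new row 2, the x3 entry is the old entry divided by the pivot: 1/1 = 1.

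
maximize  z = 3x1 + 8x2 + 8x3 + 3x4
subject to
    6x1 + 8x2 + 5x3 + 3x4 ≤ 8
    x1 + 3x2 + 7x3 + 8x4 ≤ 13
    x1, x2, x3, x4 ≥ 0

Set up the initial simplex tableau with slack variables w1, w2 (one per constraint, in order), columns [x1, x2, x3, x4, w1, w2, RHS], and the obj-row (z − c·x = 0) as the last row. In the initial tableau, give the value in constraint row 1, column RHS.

8

The RHS of constraint 1 is b_1 = 8.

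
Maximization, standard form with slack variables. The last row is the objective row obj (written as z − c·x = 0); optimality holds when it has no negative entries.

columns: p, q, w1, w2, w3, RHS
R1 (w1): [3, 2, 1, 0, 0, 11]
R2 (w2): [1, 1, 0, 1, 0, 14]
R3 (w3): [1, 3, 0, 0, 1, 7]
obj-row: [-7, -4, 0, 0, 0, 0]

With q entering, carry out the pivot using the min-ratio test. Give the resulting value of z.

Ratio test on column q — row 1: 11/2 = 11/2; row 2: 14/1 = 14; row 3: 7/3 = 7/3. Minimum is 7/3 at row 3 (w3 leaves); pivot element 3.
Pivot on row 3; the obj-row RHS becomes 0 − (-4)·(7/3) = 28/3.

28/3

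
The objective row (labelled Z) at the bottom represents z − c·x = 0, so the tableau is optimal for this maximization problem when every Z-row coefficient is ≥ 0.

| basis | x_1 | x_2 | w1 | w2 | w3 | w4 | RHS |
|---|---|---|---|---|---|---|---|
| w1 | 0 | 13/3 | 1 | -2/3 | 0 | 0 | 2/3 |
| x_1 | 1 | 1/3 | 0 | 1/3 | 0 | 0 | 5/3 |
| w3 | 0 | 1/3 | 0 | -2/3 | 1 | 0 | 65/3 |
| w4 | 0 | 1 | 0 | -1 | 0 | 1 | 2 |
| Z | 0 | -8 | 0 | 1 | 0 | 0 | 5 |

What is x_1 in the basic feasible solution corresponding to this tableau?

5/3

x_1 is basic (row 2); its value is the RHS of that row, 5/3.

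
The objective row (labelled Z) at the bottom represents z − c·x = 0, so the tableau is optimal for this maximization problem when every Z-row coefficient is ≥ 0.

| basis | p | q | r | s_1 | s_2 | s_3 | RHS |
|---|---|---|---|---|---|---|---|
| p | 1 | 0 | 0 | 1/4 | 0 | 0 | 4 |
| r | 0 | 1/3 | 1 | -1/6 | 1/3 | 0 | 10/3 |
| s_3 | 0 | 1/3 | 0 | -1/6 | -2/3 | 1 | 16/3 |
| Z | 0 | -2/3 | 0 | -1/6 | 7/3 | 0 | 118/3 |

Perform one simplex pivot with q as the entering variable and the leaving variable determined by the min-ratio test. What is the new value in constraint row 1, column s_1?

1/4

Ratio test on column q — row 1: entry 0 ≤ 0; row 2: (10/3)/(1/3) = 10; row 3: (16/3)/(1/3) = 16. Minimum is 10 at row 2 (r leaves); pivot element 1/3.
Divide row 2 by 1/3; eliminate column q from the other rows.
Row 1 update in column s_1: 1/4 − 0·(-1/2) = 1/4.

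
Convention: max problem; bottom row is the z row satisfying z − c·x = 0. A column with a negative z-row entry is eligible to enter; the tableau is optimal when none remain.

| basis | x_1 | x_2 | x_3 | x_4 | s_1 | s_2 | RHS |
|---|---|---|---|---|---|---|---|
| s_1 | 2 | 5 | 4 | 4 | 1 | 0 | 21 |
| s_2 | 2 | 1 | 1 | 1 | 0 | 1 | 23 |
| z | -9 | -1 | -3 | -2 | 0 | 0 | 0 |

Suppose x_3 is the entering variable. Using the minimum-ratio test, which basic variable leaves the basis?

s_1

Column x_3 entries and ratios — s_1: 21/4 = 21/4; s_2: 23/1 = 23.
Smallest ratio is 21/4 in the row of s_1, so s_1 leaves.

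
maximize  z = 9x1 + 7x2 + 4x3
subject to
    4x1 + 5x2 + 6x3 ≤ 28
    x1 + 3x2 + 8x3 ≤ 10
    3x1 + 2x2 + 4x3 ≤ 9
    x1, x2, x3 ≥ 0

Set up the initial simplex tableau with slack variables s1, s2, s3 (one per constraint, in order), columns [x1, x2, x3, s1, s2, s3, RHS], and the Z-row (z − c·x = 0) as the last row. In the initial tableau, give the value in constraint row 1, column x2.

5

Constraint 1 has coefficient 5 on x2.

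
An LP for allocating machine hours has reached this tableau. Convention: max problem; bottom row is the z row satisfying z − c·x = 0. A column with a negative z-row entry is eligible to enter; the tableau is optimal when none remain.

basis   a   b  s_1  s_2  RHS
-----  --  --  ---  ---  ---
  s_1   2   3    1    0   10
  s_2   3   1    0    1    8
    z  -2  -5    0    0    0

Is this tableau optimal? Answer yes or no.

The z-row has a negative entry -5 in column b, so it is not optimal.

no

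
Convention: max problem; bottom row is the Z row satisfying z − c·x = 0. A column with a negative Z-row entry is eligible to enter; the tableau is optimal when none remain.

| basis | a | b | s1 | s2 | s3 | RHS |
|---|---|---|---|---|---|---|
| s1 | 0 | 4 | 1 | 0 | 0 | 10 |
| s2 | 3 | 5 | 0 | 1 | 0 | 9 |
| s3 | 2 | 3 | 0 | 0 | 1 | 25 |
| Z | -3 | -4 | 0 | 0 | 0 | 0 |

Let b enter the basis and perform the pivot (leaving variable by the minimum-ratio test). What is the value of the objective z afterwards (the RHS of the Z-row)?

Ratio test on column b — row 1: 10/4 = 5/2; row 2: 9/5 = 9/5; row 3: 25/3 = 25/3. Minimum is 9/5 at row 2 (s2 leaves); pivot element 5.
Pivot on row 2; the Z-row RHS becomes 0 − (-4)·(9/5) = 36/5.

36/5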